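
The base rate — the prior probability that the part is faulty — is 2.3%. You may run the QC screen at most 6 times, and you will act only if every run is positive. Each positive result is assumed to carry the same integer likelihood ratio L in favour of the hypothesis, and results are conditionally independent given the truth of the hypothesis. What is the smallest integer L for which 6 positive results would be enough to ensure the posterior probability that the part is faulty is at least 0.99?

Prior odds = 0.023/0.977 = 23/977.
Target odds = 0.99/0.01 = 99.
Need L⁶ ≥ 99 ÷ (23/977) = 96723/23.
4⁶ = 4096 < 96723/23 ≤ 15625 = 5⁶, so L = 5.

5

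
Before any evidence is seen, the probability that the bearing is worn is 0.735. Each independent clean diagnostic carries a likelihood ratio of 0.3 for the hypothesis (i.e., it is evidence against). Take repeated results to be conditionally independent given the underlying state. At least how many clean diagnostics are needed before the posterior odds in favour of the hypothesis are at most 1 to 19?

Prior odds: 0.735 ÷ 0.265 = 147/53.
Likelihood ratio per clean diagnostic = 0.3.
Target odds = 1/19.
Need (147/53) × 0.3ⁿ ≤ 1/19, i.e. 0.3ⁿ ≤ 53/2793.
0.3³ = 0.027 is still above 53/2793 but 0.3⁴ = 0.0081 is at or below it, so n = 4.

4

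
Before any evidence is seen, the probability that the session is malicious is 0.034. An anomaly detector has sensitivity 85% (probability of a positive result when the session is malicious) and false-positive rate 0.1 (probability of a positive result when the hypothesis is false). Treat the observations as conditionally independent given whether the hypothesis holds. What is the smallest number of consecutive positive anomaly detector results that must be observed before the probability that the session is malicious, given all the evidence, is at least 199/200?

5

Prior odds = 0.034/0.966 = 17/483.
Likelihood ratio of a positive result = 0.85/0.1 = 8.5.
Target odds: 0.995 ÷ 0.005 = 199.
Need (17/483) × 8.5ⁿ ≥ 199, i.e. 8.5ⁿ ≥ 96117/17.
8.5⁴ = 5220.0625 falls short of 96117/17 but 8.5⁵ = 44370.53125 reaches it, so n = 5.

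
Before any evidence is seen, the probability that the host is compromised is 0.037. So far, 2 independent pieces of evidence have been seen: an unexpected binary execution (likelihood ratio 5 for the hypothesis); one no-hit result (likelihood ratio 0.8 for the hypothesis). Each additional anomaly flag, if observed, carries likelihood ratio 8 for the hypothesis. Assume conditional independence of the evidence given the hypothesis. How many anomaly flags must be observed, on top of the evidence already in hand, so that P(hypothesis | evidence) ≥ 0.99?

Prior odds = 0.037/0.963 = 37/963.
Combined Bayes factor of the evidence already in hand = 5 × 0.8 = 4.
Odds after that evidence = (37/963) × 4 = 148/963.
Target odds = 0.99/0.01 = 99.
Need 8ⁿ ≥ 99 ÷ (148/963) = 95337/148.
8³ = 512 falls short of 95337/148 but 8⁴ = 4096 reaches it, so n = 4.

4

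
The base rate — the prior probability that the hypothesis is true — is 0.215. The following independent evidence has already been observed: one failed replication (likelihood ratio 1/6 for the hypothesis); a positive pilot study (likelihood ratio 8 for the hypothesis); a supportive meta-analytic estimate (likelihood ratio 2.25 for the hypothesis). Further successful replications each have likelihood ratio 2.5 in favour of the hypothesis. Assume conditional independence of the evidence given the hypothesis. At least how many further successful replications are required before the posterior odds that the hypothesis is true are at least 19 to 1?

4

Prior odds = 0.215/0.785 = 43/157.
Combined Bayes factor of the evidence already in hand = (1/6) × 8 × 2.25 = 3.
Odds after that evidence = (43/157) × 3 = 129/157.
Target odds = 19.
Need 2.5ⁿ ≥ 19 ÷ (129/157) = 2983/129.
2.5³ = 15.625 falls short of 2983/129 but 2.5⁴ = 39.0625 reaches it, so n = 4.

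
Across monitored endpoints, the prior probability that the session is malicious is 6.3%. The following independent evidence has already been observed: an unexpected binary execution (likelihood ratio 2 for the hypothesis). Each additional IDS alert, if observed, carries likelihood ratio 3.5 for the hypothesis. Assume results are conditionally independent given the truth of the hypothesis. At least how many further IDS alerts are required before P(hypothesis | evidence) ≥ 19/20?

Prior odds = 0.063/0.937 = 63/937.
Bayes factor of the evidence already in hand = 2.
Odds after that evidence = (63/937) × 2 = 126/937.
Target odds = 0.95/0.05 = 19.
Need 3.5ⁿ ≥ 19 ÷ (126/937) = 17803/126.
3.5³ = 42.875 falls short of 17803/126 but 3.5⁴ = 150.0625 reaches it, so n = 4.

4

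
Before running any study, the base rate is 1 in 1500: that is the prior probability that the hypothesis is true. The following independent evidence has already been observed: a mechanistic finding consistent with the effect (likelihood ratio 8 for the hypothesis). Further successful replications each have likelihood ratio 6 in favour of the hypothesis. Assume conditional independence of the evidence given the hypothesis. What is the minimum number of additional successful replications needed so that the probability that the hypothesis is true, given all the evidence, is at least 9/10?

5

Prior odds = (1/1500)/(1499/1500) = 1/1499.
Bayes factor of the evidence already in hand = 8.
Odds after that evidence = (1/1499) × 8 = 8/1499.
Target odds = 0.9/0.1 = 9.
Need 6ⁿ ≥ 9 ÷ (8/1499) = 1686.375.
6⁴ = 1296 falls short of 1686.375 but 6⁵ = 7776 reaches it, so n = 5.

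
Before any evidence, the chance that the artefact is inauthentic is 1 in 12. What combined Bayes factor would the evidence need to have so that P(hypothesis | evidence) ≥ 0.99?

Prior odds = (1/12)/(11/12) = 1/11.
Target odds = 0.99/0.01 = 99.
Required Bayes factor = 99 ÷ (1/11) = 1089.

1089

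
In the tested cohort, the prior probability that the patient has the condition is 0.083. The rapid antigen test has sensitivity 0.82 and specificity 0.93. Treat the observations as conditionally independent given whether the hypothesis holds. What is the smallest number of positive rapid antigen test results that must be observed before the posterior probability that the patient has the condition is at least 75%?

2

Prior odds = 0.083/0.917 = 83/917.
False-positive rate = 1 − 0.93 = 0.07; likelihood ratio of a positive = 0.82/0.07 = 82/7.
Target posterior odds = 0.75/0.25 = 3.
Require (82/7)ⁿ ≥ 3 ÷ (83/917) = 2751/83.
(82/7)¹ = 82/7 falls short of 2751/83 but (82/7)² = 6724/49 reaches it, so n = 2.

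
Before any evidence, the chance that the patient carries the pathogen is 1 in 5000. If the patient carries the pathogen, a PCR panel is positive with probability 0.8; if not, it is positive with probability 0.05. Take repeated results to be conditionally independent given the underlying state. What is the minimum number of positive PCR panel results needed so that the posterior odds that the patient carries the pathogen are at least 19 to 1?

Prior odds = 0.0002/0.9998 = 1/4999.
Likelihood ratio of a positive = 0.8/0.05 = 16.
Target odds = 19.
Require 16ⁿ ≥ 19 ÷ (1/4999) = 94981.
16⁴ = 65536 falls short of 94981 but 16⁵ = 1048576 reaches it, so n = 5.

5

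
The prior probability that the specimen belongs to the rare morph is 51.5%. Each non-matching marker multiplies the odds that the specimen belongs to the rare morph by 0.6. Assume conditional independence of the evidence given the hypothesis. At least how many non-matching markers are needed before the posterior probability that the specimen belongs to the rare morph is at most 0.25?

Prior odds = 0.515/0.485 = 103/97.
Likelihood ratio per non-matching marker = 0.6.
Target odds: 0.25 ÷ 0.75 = 1/3.
Need (103/97) × 0.6ⁿ ≤ 1/3, i.e. 0.6ⁿ ≤ 97/309.
0.6² = 0.36 is still above 97/309 but 0.6³ = 0.216 is at or below it, so n = 3.

3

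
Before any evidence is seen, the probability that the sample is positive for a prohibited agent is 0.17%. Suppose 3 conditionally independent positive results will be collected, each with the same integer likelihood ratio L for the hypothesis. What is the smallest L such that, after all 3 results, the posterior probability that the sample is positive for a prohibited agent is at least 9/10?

Prior odds = 0.0017/0.9983 = 17/9983.
Target odds = 0.9/0.1 = 9.
Need L³ ≥ 9 ÷ (17/9983) = 89847/17.
17³ = 4913 < 89847/17 ≤ 5832 = 18³, so L = 18.

18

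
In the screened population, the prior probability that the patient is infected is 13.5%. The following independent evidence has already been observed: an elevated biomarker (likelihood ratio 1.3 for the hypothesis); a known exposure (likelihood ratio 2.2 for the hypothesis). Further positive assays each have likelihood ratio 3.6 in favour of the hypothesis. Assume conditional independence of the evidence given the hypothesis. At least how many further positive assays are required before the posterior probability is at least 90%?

3

Prior odds = 0.135/0.865 = 27/173.
Combined Bayes factor of the evidence already in hand = 1.3 × 2.2 = 2.86.
Odds after that evidence = (27/173) × 2.86 = 3861/8650.
Target odds = 0.9/0.1 = 9.
Need 3.6ⁿ ≥ 9 ÷ (3861/8650) = 8650/429.
3.6² = 12.96 falls short of 8650/429 but 3.6³ = 46.656 reaches it, so n = 3.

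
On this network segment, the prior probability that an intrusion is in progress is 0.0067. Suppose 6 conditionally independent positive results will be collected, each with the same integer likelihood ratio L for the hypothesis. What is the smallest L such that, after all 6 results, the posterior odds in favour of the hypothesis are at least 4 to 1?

3

Prior odds = 0.0067/0.9933 = 67/9933.
Target odds = 4.
Need L⁶ ≥ 4 ÷ (67/9933) = 39732/67.
2⁶ = 64 < 39732/67 ≤ 729 = 3⁶, so L = 3.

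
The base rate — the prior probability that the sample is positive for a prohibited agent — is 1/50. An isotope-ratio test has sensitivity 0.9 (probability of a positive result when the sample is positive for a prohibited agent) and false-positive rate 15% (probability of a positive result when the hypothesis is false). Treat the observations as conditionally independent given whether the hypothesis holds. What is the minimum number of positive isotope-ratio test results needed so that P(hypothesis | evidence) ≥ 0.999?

Prior odds: 0.02 ÷ 0.98 = 1/49.
Likelihood ratio of a positive result = 0.9/0.15 = 6.
Target odds: 0.999 ÷ 0.001 = 999.
Require 6ⁿ ≥ 999 ÷ (1/49) = 48951.
6⁶ = 46656 falls short of 48951 but 6⁷ = 279936 reaches it, so n = 7.

7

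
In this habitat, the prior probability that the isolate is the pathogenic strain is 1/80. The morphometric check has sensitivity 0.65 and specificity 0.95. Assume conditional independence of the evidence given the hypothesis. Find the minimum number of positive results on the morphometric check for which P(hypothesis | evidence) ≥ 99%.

Prior odds = 0.0125/0.9875 = 1/79.
False-positive rate = 1 − 0.95 = 0.05; likelihood ratio of a positive = 0.65/0.05 = 13.
Target posterior odds = 0.99/0.01 = 99.
Need (1/79) × 13ⁿ ≥ 99, i.e. 13ⁿ ≥ 7821.
13³ = 2197 falls short of 7821 but 13⁴ = 28561 reaches it, so n = 4.

4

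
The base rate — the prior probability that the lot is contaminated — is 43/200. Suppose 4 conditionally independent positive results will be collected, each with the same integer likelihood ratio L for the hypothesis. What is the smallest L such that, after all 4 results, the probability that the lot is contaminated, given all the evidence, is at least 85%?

3

Prior odds = 0.215/0.785 = 43/157.
Target odds = 0.85/0.15 = 17/3.
Need L⁴ ≥ 17/3 ÷ (43/157) = 2669/129.
2⁴ = 16 < 2669/129 ≤ 81 = 3⁴, so L = 3.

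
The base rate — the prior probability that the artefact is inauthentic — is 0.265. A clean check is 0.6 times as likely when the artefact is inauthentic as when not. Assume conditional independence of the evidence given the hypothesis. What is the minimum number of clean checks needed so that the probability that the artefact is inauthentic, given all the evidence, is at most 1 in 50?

6

Prior odds: 0.265 ÷ 0.735 = 53/147.
Likelihood ratio per clean check = 0.6.
Target odds: 0.02 ÷ 0.98 = 1/49.
Need (53/147) × 0.6ⁿ ≤ 1/49, i.e. 0.6ⁿ ≤ 3/53.
0.6⁵ = 0.07776 is still above 3/53 but 0.6⁶ = 729/15625 is at or below it, so n = 6.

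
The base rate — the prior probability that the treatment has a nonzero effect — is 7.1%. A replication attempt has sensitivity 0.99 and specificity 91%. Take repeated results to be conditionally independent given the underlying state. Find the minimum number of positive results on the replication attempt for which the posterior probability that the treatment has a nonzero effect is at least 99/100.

Prior odds: 0.071 ÷ 0.929 = 71/929.
False-positive rate = 1 − 0.91 = 0.09; likelihood ratio of a positive = 0.99/0.09 = 11.
Target odds: 0.99 ÷ 0.01 = 99.
Require 11ⁿ ≥ 99 ÷ (71/929) = 91971/71.
11² = 121 falls short of 91971/71 but 11³ = 1331 reaches it, so n = 3.

3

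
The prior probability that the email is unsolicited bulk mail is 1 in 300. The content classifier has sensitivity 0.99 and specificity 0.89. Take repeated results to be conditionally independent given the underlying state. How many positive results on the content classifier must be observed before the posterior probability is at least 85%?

4

Prior odds = (1/300)/(299/300) = 1/299.
False-positive rate = 1 − 0.89 = 0.11; likelihood ratio of a positive = 0.99/0.11 = 9.
Target odds: 0.85 ÷ 0.15 = 17/3.
Need (1/299) × 9ⁿ ≥ 17/3, i.e. 9ⁿ ≥ 5083/3.
9³ = 729 falls short of 5083/3 but 9⁴ = 6561 reaches it, so n = 4.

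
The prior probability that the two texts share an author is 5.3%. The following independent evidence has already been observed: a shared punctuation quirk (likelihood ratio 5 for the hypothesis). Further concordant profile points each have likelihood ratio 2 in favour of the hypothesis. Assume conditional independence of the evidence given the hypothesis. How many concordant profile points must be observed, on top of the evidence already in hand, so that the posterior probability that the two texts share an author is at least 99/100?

9

Prior odds = 0.053/0.947 = 53/947.
Bayes factor of the evidence already in hand = 5.
Odds after that evidence = (53/947) × 5 = 265/947.
Target odds = 0.99/0.01 = 99.
Need 2ⁿ ≥ 99 ÷ (265/947) = 93753/265.
2⁸ = 256 falls short of 93753/265 but 2⁹ = 512 reaches it, so n = 9.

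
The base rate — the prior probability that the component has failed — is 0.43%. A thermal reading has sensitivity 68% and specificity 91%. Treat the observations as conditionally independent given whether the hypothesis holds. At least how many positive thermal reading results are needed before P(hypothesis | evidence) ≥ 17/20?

4

Prior odds = 0.0043/0.9957 = 43/9957.
False-positive rate = 1 − 0.91 = 0.09; likelihood ratio of a positive = 0.68/0.09 = 68/9.
Target posterior odds = 0.85/0.15 = 17/3.
Need (43/9957) × (68/9)ⁿ ≥ 17/3, i.e. (68/9)ⁿ ≥ 56423/43.
(68/9)³ = 314432/729 falls short of 56423/43 but (68/9)⁴ = 21381376/6561 reaches it, so n = 4.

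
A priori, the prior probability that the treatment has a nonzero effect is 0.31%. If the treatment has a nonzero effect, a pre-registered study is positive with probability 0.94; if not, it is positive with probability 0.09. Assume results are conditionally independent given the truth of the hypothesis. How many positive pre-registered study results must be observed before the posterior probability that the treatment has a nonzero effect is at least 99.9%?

Prior odds: 0.0031 ÷ 0.9969 = 31/9969.
Likelihood ratio of a positive = 0.94/0.09 = 94/9.
Target posterior odds = 0.999/0.001 = 999.
Need (31/9969) × (94/9)ⁿ ≥ 999, i.e. (94/9)ⁿ ≥ 9959031/31.
(94/9)⁵ ≈124287 falls short of 9959031/31 but (94/9)⁶ ≈1.29811e+06 reaches it, so n = 6.

6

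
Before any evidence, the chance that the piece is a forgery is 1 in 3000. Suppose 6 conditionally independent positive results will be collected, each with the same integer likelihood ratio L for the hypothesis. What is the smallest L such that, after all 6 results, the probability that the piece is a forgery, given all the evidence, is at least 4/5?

Prior odds = (1/3000)/(2999/3000) = 1/2999.
Target odds = 0.8/0.2 = 4.
Need L⁶ ≥ 4 ÷ (1/2999) = 11996.
4⁶ = 4096 < 11996 ≤ 15625 = 5⁶, so L = 5.

5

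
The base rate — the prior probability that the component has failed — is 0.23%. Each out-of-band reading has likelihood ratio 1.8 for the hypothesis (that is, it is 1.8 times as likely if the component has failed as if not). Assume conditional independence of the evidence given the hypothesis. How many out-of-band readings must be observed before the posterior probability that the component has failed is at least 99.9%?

Prior odds: 0.0023 ÷ 0.9977 = 23/9977.
Likelihood ratio per out-of-band reading = 1.8.
Target posterior odds = 0.999/0.001 = 999.
Require 1.8ⁿ ≥ 999 ÷ (23/9977) = 9967023/23.
1.8²² ≈413043 falls short of 9967023/23 but 1.8²³ ≈743477 reaches it, so n = 23.

23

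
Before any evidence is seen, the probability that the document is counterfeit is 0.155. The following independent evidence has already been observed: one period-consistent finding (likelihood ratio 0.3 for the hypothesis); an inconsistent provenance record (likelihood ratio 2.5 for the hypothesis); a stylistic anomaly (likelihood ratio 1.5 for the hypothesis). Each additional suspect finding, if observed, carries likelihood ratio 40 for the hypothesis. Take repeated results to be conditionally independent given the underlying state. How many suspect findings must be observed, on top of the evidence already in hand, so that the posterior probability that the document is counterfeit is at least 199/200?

2

Prior odds = 0.155/0.845 = 31/169.
Combined Bayes factor of the evidence already in hand = 0.3 × 2.5 × 1.5 = 1.125.
Odds after that evidence = (31/169) × 1.125 = 279/1352.
Target odds = 0.995/0.005 = 199.
Need 40ⁿ ≥ 199 ÷ (279/1352) = 269048/279.
40¹ = 40 falls short of 269048/279 but 40² = 1600 reaches it, so n = 2.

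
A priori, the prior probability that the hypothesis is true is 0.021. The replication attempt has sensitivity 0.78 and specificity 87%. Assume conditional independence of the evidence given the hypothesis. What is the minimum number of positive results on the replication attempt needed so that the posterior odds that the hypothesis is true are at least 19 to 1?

Prior odds = 0.021/0.979 = 21/979.
False-positive rate = 1 − 0.87 = 0.13; likelihood ratio of a positive = 0.78/0.13 = 6.
Target odds = 19.
Need (21/979) × 6ⁿ ≥ 19, i.e. 6ⁿ ≥ 18601/21.
6³ = 216 falls short of 18601/21 but 6⁴ = 1296 reaches it, so n = 4.

4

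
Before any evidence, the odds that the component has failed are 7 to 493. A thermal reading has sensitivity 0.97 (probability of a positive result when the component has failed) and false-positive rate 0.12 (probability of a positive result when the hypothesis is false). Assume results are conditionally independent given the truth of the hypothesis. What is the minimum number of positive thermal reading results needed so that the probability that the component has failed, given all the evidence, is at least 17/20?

3

Prior odds = 7/493.
Likelihood ratio of a positive result = 0.97/0.12 = 97/12.
Target posterior odds = 0.85/0.15 = 17/3.
Require (97/12)ⁿ ≥ 17/3 ÷ (7/493) = 8381/21.
(97/12)² = 9409/144 falls short of 8381/21 but (97/12)³ = 912673/1728 reaches it, so n = 3.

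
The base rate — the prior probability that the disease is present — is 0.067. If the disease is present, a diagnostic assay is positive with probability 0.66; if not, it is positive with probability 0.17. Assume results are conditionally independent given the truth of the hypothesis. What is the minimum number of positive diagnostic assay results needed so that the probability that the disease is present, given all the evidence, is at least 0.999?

Prior odds = 0.067/0.933 = 67/933.
Likelihood ratio of a positive = 0.66/0.17 = 66/17.
Target posterior odds = 0.999/0.001 = 999.
Need (67/933) × (66/17)ⁿ ≥ 999, i.e. (66/17)ⁿ ≥ 932067/67.
(66/17)⁷ ≈13294.3 falls short of 932067/67 but (66/17)⁸ ≈51613.1 reaches it, so n = 8.

8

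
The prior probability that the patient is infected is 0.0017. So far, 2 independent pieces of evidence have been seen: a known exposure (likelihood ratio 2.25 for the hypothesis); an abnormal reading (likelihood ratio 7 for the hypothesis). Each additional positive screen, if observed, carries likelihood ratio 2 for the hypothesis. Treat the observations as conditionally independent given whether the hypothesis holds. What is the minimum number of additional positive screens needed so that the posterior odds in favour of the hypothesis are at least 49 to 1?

11

Prior odds = 0.0017/0.9983 = 17/9983.
Combined Bayes factor of the evidence already in hand = 2.25 × 7 = 15.75.
Odds after that evidence = (17/9983) × 15.75 = 1071/39932.
Target odds = 49.
Need 2ⁿ ≥ 49 ÷ (1071/39932) = 279524/153.
2¹⁰ = 1024 falls short of 279524/153 but 2¹¹ = 2048 reaches it, so n = 11.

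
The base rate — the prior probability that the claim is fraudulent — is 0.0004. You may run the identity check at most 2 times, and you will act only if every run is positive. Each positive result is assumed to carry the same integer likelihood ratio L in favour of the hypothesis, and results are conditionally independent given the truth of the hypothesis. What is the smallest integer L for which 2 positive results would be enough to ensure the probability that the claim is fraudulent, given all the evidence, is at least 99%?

498

Prior odds = 0.0004/0.9996 = 1/2499.
Target odds = 0.99/0.01 = 99.
Need L² ≥ 99 ÷ (1/2499) = 247401.
497² = 247009 < 247401 ≤ 248004 = 498², so L = 498.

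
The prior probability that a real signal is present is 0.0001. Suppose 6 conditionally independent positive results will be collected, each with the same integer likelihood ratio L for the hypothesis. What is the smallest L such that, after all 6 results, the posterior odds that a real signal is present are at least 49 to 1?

Prior odds = 0.0001/0.9999 = 1/9999.
Target odds = 49.
Need L⁶ ≥ 49 ÷ (1/9999) = 489951.
8⁶ = 262144 < 489951 ≤ 531441 = 9⁶, so L = 9.

9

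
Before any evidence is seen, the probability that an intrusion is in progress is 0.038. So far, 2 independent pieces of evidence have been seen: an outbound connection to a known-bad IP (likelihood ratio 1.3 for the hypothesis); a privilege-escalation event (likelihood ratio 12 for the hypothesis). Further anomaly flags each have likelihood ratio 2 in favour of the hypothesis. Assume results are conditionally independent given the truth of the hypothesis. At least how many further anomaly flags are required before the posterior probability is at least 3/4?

3

Prior odds = 0.038/0.962 = 19/481.
Combined Bayes factor of the evidence already in hand = 1.3 × 12 = 15.6.
Odds after that evidence = (19/481) × 15.6 = 114/185.
Target odds = 0.75/0.25 = 3.
Need 2ⁿ ≥ 3 ÷ (114/185) = 185/38.
2² = 4 falls short of 185/38 but 2³ = 8 reaches it, so n = 3.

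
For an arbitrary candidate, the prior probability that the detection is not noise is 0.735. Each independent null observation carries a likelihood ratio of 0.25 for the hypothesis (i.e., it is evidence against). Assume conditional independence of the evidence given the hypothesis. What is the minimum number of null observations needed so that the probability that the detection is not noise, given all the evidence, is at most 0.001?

6

Prior odds: 0.735 ÷ 0.265 = 147/53.
Likelihood ratio per null observation = 0.25.
Target odds: 0.001 ÷ 0.999 = 1/999.
Need (147/53) × 0.25ⁿ ≤ 1/999, i.e. 0.25ⁿ ≤ 53/146853.
0.25⁵ = 1/1024 is still above 53/146853 but 0.25⁶ = 1/4096 is at or below it, so n = 6.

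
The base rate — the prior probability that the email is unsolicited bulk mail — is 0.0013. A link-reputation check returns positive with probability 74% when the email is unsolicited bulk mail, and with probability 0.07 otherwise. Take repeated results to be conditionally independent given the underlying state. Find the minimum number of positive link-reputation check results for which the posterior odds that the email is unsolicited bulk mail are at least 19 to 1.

5

Prior odds = 0.0013/0.9987 = 13/9987.
Likelihood ratio of a positive result = 0.74/0.07 = 74/7.
Target odds = 19.
Require (74/7)ⁿ ≥ 19 ÷ (13/9987) = 189753/13.
(74/7)⁴ = 29986576/2401 falls short of 189753/13 but (74/7)⁵ ≈132029 reaches it, so n = 5.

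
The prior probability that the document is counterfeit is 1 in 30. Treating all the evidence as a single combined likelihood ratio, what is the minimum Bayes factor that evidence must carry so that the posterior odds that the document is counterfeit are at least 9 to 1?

261

Prior odds = (1/30)/(29/30) = 1/29.
Target odds = 9.
Required Bayes factor = 9 ÷ (1/29) = 261.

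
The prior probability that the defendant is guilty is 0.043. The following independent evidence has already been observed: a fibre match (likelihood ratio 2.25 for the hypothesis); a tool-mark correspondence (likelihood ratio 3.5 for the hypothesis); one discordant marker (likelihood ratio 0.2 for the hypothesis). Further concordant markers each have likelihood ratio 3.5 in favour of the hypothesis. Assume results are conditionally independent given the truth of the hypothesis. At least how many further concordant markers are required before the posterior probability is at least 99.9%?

8

Prior odds = 0.043/0.957 = 43/957.
Combined Bayes factor of the evidence already in hand = 2.25 × 3.5 × 0.2 = 1.575.
Odds after that evidence = (43/957) × 1.575 = 903/12760.
Target odds = 0.999/0.001 = 999.
Need 3.5ⁿ ≥ 999 ÷ (903/12760) = 4249080/301.
3.5⁷ = 823543/128 falls short of 4249080/301 but 3.5⁸ = 5764801/256 reaches it, so n = 8.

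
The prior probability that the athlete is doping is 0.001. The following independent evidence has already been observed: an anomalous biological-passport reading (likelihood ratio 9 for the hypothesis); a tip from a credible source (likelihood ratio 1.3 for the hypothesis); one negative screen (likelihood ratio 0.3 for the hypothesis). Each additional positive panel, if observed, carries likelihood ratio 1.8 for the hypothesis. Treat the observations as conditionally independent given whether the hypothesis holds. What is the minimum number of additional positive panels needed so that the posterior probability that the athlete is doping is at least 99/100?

Prior odds = 0.001/0.999 = 1/999.
Combined Bayes factor of the evidence already in hand = 9 × 1.3 × 0.3 = 3.51.
Odds after that evidence = (1/999) × 3.51 = 13/3700.
Target odds = 0.99/0.01 = 99.
Need 1.8ⁿ ≥ 99 ÷ (13/3700) = 366300/13.
1.8¹⁷ ≈21859.1 falls short of 366300/13 but 1.8¹⁸ ≈39346.4 reaches it, so n = 18.

18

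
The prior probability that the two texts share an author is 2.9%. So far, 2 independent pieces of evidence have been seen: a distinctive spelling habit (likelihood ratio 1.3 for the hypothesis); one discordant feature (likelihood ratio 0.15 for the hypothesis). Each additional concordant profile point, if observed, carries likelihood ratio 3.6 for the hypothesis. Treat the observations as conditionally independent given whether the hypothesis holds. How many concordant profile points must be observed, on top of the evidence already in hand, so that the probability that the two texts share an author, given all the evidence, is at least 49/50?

Prior odds = 0.029/0.971 = 29/971.
Combined Bayes factor of the evidence already in hand = 1.3 × 0.15 = 0.195.
Odds after that evidence = (29/971) × 0.195 = 1131/194200.
Target odds = 0.98/0.02 = 49.
Need 3.6ⁿ ≥ 49 ÷ (1131/194200) = 9515800/1131.
3.6⁷ = 612220032/78125 falls short of 9515800/1131 but 3.6⁸ ≈28211.1 reaches it, so n = 8.

8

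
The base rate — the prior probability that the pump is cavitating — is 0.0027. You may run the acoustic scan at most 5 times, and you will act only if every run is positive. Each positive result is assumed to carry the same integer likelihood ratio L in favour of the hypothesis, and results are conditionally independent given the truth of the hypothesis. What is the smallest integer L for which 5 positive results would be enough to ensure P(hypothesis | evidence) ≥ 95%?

Prior odds = 0.0027/0.9973 = 27/9973.
Target odds = 0.95/0.05 = 19.
Need L⁵ ≥ 19 ÷ (27/9973) = 189487/27.
5⁵ = 3125 < 189487/27 ≤ 7776 = 6⁵, so L = 6.

6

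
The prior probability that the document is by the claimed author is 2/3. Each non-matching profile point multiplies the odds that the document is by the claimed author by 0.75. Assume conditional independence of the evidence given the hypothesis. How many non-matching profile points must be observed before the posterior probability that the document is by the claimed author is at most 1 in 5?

8

Prior odds: (2/3) ÷ (1/3) = 2.
Likelihood ratio per non-matching profile point = 0.75.
Target odds: 0.2 ÷ 0.8 = 0.25.
Require 0.75ⁿ ≤ 0.25 ÷ 2 = 0.125.
0.75⁷ = 2187/16384 is still above 0.125 but 0.75⁸ = 6561/65536 is at or below it, so n = 8.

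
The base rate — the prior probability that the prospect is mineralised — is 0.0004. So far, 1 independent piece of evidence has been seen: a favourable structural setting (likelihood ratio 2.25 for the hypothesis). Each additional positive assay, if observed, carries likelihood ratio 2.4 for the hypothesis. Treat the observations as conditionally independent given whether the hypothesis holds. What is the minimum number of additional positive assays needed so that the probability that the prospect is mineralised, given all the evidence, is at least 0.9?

11

Prior odds = 0.0004/0.9996 = 1/2499.
Bayes factor of the evidence already in hand = 2.25.
Odds after that evidence = (1/2499) × 2.25 = 3/3332.
Target odds = 0.9/0.1 = 9.
Need 2.4ⁿ ≥ 9 ÷ (3/3332) = 9996.
2.4¹⁰ ≈6340.34 falls short of 9996 but 2.4¹¹ ≈15216.8 reaches it, so n = 11.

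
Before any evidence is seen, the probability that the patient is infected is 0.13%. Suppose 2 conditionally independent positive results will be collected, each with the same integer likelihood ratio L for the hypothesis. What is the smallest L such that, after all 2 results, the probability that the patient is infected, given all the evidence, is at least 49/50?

195

Prior odds = 0.0013/0.9987 = 13/9987.
Target odds = 0.98/0.02 = 49.
Need L² ≥ 49 ÷ (13/9987) = 489363/13.
194² = 37636 < 489363/13 ≤ 38025 = 195², so L = 195.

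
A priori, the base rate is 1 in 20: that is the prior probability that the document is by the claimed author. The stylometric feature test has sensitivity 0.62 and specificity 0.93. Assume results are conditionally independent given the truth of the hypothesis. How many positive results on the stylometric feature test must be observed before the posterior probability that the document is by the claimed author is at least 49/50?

Prior odds: 0.05 ÷ 0.95 = 1/19.
False-positive rate = 1 − 0.93 = 0.07; likelihood ratio of a positive = 0.62/0.07 = 62/7.
Target odds: 0.98 ÷ 0.02 = 49.
Need (1/19) × (62/7)ⁿ ≥ 49, i.e. (62/7)ⁿ ≥ 931.
(62/7)³ = 238328/343 falls short of 931 but (62/7)⁴ = 14776336/2401 reaches it, so n = 4.

4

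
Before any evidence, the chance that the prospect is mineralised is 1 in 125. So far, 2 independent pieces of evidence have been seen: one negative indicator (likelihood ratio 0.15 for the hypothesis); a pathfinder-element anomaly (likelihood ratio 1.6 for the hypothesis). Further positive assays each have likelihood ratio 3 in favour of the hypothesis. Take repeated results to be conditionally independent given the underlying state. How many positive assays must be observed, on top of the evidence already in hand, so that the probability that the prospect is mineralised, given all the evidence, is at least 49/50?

Prior odds = 0.008/0.992 = 1/124.
Combined Bayes factor of the evidence already in hand = 0.15 × 1.6 = 0.24.
Odds after that evidence = (1/124) × 0.24 = 3/1550.
Target odds = 0.98/0.02 = 49.
Need 3ⁿ ≥ 49 ÷ (3/1550) = 75950/3.
3⁹ = 19683 falls short of 75950/3 but 3¹⁰ = 59049 reaches it, so n = 10.

10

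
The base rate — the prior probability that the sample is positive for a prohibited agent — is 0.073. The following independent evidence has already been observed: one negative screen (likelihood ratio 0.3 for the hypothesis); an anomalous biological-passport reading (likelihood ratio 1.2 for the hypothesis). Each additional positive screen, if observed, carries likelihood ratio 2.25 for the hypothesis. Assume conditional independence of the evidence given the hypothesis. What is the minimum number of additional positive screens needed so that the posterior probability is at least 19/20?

Prior odds = 0.073/0.927 = 73/927.
Combined Bayes factor of the evidence already in hand = 0.3 × 1.2 = 0.36.
Odds after that evidence = (73/927) × 0.36 = 73/2575.
Target odds = 0.95/0.05 = 19.
Need 2.25ⁿ ≥ 19 ÷ (73/2575) = 48925/73.
2.25⁸ = 43046721/65536 falls short of 48925/73 but 2.25⁹ = 387420489/262144 reaches it, so n = 9.

9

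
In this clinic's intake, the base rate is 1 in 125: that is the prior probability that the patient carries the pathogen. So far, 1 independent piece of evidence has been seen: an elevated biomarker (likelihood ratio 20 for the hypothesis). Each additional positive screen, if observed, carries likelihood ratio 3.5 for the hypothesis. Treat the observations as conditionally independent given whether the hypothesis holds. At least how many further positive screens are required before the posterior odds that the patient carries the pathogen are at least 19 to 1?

4

Prior odds = 0.008/0.992 = 1/124.
Bayes factor of the evidence already in hand = 20.
Odds after that evidence = (1/124) × 20 = 5/31.
Target odds = 19.
Need 3.5ⁿ ≥ 19 ÷ (5/31) = 117.8.
3.5³ = 42.875 falls short of 117.8 but 3.5⁴ = 150.0625 reaches it, so n = 4.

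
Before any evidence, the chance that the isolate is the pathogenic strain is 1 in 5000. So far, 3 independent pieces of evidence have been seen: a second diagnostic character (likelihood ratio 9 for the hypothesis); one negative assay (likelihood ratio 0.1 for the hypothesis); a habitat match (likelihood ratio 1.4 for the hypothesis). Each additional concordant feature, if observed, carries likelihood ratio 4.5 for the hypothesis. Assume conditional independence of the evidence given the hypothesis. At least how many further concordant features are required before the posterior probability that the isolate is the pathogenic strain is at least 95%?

8

Prior odds = 0.0002/0.9998 = 1/4999.
Combined Bayes factor of the evidence already in hand = 9 × 0.1 × 1.4 = 1.26.
Odds after that evidence = (1/4999) × 1.26 = 63/249950.
Target odds = 0.95/0.05 = 19.
Need 4.5ⁿ ≥ 19 ÷ (63/249950) = 4749050/63.
4.5⁷ = 4782969/128 falls short of 4749050/63 but 4.5⁸ = 43046721/256 reaches it, so n = 8.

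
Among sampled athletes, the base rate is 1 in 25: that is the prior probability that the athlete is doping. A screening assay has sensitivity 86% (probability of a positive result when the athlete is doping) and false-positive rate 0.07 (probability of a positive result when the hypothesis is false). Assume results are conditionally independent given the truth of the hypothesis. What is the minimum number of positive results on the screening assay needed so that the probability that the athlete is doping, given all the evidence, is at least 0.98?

Prior odds = 0.04/0.96 = 1/24.
Likelihood ratio of a positive result = 0.86/0.07 = 86/7.
Target posterior odds = 0.98/0.02 = 49.
Need (1/24) × (86/7)ⁿ ≥ 49, i.e. (86/7)ⁿ ≥ 1176.
(86/7)² = 7396/49 falls short of 1176 but (86/7)³ = 636056/343 reaches it, so n = 3.

3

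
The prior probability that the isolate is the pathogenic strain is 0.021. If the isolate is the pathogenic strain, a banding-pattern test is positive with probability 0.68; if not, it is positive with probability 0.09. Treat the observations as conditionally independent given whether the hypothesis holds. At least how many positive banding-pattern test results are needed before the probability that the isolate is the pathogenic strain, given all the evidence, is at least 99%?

5

Prior odds = 0.021/0.979 = 21/979.
Likelihood ratio of a positive = 0.68/0.09 = 68/9.
Target odds: 0.99 ÷ 0.01 = 99.
Need (21/979) × (68/9)ⁿ ≥ 99, i.e. (68/9)ⁿ ≥ 32307/7.
(68/9)⁴ = 21381376/6561 falls short of 32307/7 but (68/9)⁵ ≈24622.5 reaches it, so n = 5.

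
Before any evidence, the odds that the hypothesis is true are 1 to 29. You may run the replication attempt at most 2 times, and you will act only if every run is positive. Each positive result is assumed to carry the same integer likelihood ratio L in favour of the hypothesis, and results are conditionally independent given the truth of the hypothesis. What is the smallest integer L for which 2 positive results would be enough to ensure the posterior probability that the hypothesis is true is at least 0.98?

38

Prior odds = 1/29.
Target odds = 0.98/0.02 = 49.
Need L² ≥ 49 ÷ (1/29) = 1421.
37² = 1369 < 1421 ≤ 1444 = 38², so L = 38.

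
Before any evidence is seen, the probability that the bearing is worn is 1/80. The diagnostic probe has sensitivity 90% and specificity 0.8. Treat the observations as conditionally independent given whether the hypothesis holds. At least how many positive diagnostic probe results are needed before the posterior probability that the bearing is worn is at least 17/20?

5

Prior odds: 0.0125 ÷ 0.9875 = 1/79.
False-positive rate = 1 − 0.8 = 0.2; likelihood ratio of a positive = 0.9/0.2 = 4.5.
Target posterior odds = 0.85/0.15 = 17/3.
Need (1/79) × 4.5ⁿ ≥ 17/3, i.e. 4.5ⁿ ≥ 1343/3.
4.5⁴ = 410.0625 falls short of 1343/3 but 4.5⁵ = 1845.28125 reaches it, so n = 5.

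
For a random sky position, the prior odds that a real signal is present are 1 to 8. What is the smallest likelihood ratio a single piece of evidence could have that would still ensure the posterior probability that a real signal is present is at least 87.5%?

56

Prior odds = 0.125.
Target odds = 0.875/0.125 = 7.
Required Bayes factor = 7 ÷ 0.125 = 56.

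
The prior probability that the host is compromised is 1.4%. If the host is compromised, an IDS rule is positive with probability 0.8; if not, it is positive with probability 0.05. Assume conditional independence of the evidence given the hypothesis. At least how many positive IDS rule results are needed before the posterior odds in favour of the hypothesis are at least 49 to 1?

3

Prior odds = 0.014/0.986 = 7/493.
Likelihood ratio of a positive = 0.8/0.05 = 16.
Target odds = 49.
Need (7/493) × 16ⁿ ≥ 49, i.e. 16ⁿ ≥ 3451.
16² = 256 falls short of 3451 but 16³ = 4096 reaches it, so n = 3.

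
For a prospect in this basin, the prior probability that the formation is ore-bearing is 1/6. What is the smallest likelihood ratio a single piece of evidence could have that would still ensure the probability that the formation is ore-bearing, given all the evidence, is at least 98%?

Prior odds = (1/6)/(5/6) = 0.2.
Target odds = 0.98/0.02 = 49.
Required Bayes factor = 49 ÷ 0.2 = 245.

245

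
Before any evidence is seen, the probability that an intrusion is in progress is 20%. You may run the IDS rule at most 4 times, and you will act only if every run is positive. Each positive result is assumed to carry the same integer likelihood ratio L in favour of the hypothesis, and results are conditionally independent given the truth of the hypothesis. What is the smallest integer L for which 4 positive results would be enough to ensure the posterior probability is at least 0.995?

6

Prior odds = 0.2/0.8 = 0.25.
Target odds = 0.995/0.005 = 199.
Need L⁴ ≥ 199 ÷ 0.25 = 796.
5⁴ = 625 < 796 ≤ 1296 = 6⁴, so L = 6.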